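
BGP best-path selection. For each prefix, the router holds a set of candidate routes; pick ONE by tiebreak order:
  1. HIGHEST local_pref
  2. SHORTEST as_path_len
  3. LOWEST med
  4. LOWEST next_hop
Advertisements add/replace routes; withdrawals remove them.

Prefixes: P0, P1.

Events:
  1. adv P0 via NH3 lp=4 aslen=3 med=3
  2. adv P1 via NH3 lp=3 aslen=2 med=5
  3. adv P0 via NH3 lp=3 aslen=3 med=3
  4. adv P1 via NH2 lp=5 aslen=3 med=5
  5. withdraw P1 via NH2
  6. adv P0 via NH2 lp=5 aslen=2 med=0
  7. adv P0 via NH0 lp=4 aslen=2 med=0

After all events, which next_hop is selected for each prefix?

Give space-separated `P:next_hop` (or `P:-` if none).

Op 1: best P0=NH3 P1=-
Op 2: best P0=NH3 P1=NH3
Op 3: best P0=NH3 P1=NH3
Op 4: best P0=NH3 P1=NH2
Op 5: best P0=NH3 P1=NH3
Op 6: best P0=NH2 P1=NH3
Op 7: best P0=NH2 P1=NH3

Answer: P0:NH2 P1:NH3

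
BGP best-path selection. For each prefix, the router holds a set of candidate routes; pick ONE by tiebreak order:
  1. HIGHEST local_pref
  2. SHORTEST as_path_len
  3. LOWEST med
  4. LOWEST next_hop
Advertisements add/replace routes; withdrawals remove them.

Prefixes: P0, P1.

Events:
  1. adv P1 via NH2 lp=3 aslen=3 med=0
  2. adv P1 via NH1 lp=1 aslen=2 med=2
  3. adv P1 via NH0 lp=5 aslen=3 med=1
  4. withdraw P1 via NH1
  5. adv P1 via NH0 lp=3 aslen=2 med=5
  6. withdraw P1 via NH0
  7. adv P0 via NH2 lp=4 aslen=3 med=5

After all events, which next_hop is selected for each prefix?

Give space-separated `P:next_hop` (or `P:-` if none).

Op 1: best P0=- P1=NH2
Op 2: best P0=- P1=NH2
Op 3: best P0=- P1=NH0
Op 4: best P0=- P1=NH0
Op 5: best P0=- P1=NH0
Op 6: best P0=- P1=NH2
Op 7: best P0=NH2 P1=NH2

Answer: P0:NH2 P1:NH2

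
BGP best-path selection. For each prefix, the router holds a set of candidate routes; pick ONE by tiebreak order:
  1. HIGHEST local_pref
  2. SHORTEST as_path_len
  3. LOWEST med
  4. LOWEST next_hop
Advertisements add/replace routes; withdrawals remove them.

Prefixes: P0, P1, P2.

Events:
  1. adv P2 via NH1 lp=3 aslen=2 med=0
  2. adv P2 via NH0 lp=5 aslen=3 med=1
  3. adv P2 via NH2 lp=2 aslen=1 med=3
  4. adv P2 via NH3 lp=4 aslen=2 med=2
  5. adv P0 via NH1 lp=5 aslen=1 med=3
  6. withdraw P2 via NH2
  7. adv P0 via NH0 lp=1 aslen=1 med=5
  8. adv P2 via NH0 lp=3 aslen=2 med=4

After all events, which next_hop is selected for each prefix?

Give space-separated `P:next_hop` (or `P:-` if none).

Op 1: best P0=- P1=- P2=NH1
Op 2: best P0=- P1=- P2=NH0
Op 3: best P0=- P1=- P2=NH0
Op 4: best P0=- P1=- P2=NH0
Op 5: best P0=NH1 P1=- P2=NH0
Op 6: best P0=NH1 P1=- P2=NH0
Op 7: best P0=NH1 P1=- P2=NH0
Op 8: best P0=NH1 P1=- P2=NH3

Answer: P0:NH1 P1:- P2:NH3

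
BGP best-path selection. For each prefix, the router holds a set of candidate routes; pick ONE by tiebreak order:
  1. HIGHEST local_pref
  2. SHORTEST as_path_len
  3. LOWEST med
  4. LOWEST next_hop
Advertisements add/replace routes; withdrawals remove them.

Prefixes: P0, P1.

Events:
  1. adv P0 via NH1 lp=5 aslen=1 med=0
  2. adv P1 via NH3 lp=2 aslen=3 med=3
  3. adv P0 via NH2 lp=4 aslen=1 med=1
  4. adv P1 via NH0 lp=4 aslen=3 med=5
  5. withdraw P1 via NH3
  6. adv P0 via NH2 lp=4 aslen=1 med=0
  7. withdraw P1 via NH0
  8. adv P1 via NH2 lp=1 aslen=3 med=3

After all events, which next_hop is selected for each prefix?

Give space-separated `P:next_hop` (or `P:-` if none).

Op 1: best P0=NH1 P1=-
Op 2: best P0=NH1 P1=NH3
Op 3: best P0=NH1 P1=NH3
Op 4: best P0=NH1 P1=NH0
Op 5: best P0=NH1 P1=NH0
Op 6: best P0=NH1 P1=NH0
Op 7: best P0=NH1 P1=-
Op 8: best P0=NH1 P1=NH2

Answer: P0:NH1 P1:NH2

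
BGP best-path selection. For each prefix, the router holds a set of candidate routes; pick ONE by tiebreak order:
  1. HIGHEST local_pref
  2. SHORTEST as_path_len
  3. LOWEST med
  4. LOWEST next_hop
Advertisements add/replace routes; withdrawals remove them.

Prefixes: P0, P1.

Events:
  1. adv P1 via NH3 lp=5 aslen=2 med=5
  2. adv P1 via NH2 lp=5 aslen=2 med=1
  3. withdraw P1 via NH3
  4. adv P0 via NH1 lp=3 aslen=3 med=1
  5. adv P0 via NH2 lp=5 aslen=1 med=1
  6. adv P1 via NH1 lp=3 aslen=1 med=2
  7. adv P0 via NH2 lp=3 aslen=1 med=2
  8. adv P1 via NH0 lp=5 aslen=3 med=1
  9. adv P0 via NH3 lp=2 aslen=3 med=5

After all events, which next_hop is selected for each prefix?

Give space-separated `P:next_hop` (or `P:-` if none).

Op 1: best P0=- P1=NH3
Op 2: best P0=- P1=NH2
Op 3: best P0=- P1=NH2
Op 4: best P0=NH1 P1=NH2
Op 5: best P0=NH2 P1=NH2
Op 6: best P0=NH2 P1=NH2
Op 7: best P0=NH2 P1=NH2
Op 8: best P0=NH2 P1=NH2
Op 9: best P0=NH2 P1=NH2

Answer: P0:NH2 P1:NH2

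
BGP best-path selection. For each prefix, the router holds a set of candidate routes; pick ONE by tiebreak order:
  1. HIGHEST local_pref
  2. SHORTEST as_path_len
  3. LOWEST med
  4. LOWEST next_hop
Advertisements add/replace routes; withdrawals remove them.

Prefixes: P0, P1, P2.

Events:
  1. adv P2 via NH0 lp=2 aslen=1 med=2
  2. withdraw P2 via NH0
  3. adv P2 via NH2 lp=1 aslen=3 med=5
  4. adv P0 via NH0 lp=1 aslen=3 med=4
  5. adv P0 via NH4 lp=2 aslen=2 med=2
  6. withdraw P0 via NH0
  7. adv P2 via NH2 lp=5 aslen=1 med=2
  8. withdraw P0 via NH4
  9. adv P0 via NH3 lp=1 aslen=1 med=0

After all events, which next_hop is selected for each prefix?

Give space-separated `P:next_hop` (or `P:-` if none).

Answer: P0:NH3 P1:- P2:NH2

Derivation:
Op 1: best P0=- P1=- P2=NH0
Op 2: best P0=- P1=- P2=-
Op 3: best P0=- P1=- P2=NH2
Op 4: best P0=NH0 P1=- P2=NH2
Op 5: best P0=NH4 P1=- P2=NH2
Op 6: best P0=NH4 P1=- P2=NH2
Op 7: best P0=NH4 P1=- P2=NH2
Op 8: best P0=- P1=- P2=NH2
Op 9: best P0=NH3 P1=- P2=NH2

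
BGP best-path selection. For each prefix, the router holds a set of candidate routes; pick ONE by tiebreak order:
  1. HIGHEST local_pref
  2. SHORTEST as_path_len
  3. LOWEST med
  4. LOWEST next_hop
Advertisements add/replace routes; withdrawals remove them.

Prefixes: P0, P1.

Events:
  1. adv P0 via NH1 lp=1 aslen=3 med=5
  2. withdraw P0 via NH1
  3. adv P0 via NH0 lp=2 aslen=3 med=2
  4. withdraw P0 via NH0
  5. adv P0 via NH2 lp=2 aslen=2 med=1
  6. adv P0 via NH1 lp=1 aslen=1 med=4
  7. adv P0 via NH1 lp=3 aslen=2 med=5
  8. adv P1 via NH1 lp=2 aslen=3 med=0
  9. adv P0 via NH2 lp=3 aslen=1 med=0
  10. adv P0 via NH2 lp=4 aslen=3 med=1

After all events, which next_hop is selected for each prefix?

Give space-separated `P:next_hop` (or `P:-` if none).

Op 1: best P0=NH1 P1=-
Op 2: best P0=- P1=-
Op 3: best P0=NH0 P1=-
Op 4: best P0=- P1=-
Op 5: best P0=NH2 P1=-
Op 6: best P0=NH2 P1=-
Op 7: best P0=NH1 P1=-
Op 8: best P0=NH1 P1=NH1
Op 9: best P0=NH2 P1=NH1
Op 10: best P0=NH2 P1=NH1

Answer: P0:NH2 P1:NH1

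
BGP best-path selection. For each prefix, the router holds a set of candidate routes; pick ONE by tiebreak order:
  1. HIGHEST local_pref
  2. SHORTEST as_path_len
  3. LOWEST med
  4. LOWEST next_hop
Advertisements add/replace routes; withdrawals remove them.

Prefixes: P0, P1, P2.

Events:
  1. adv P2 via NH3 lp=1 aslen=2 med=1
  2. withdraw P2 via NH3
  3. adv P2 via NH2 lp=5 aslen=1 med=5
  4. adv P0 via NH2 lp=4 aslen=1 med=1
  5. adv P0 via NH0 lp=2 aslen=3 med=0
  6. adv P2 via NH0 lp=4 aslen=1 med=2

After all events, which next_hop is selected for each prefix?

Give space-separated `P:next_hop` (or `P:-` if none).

Answer: P0:NH2 P1:- P2:NH2

Derivation:
Op 1: best P0=- P1=- P2=NH3
Op 2: best P0=- P1=- P2=-
Op 3: best P0=- P1=- P2=NH2
Op 4: best P0=NH2 P1=- P2=NH2
Op 5: best P0=NH2 P1=- P2=NH2
Op 6: best P0=NH2 P1=- P2=NH2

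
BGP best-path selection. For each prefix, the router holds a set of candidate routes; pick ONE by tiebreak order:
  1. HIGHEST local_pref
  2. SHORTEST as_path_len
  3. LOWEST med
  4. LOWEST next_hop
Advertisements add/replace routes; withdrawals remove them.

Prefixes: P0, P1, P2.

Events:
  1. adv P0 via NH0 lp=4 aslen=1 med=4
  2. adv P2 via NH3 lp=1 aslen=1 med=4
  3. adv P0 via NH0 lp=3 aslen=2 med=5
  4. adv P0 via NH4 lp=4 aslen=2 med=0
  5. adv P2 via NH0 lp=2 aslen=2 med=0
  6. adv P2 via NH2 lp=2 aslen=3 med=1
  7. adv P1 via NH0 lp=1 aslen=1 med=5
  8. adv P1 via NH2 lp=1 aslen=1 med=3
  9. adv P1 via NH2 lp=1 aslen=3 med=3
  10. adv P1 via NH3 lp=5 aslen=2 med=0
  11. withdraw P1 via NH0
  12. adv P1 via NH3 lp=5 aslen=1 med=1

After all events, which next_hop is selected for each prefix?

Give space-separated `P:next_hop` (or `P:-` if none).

Answer: P0:NH4 P1:NH3 P2:NH0

Derivation:
Op 1: best P0=NH0 P1=- P2=-
Op 2: best P0=NH0 P1=- P2=NH3
Op 3: best P0=NH0 P1=- P2=NH3
Op 4: best P0=NH4 P1=- P2=NH3
Op 5: best P0=NH4 P1=- P2=NH0
Op 6: best P0=NH4 P1=- P2=NH0
Op 7: best P0=NH4 P1=NH0 P2=NH0
Op 8: best P0=NH4 P1=NH2 P2=NH0
Op 9: best P0=NH4 P1=NH0 P2=NH0
Op 10: best P0=NH4 P1=NH3 P2=NH0
Op 11: best P0=NH4 P1=NH3 P2=NH0
Op 12: best P0=NH4 P1=NH3 P2=NH0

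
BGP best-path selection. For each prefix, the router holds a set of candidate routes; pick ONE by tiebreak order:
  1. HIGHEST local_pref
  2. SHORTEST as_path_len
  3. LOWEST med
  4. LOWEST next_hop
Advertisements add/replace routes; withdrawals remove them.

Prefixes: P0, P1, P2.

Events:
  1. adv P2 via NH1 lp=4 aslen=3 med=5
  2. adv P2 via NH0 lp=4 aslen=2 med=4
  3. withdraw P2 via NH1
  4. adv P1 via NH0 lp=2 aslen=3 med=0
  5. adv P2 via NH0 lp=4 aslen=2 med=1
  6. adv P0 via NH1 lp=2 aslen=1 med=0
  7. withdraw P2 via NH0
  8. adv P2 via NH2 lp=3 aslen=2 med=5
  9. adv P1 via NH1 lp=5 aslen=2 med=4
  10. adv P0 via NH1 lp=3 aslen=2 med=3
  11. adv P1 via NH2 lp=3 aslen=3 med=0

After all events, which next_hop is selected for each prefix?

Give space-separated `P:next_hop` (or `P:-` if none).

Op 1: best P0=- P1=- P2=NH1
Op 2: best P0=- P1=- P2=NH0
Op 3: best P0=- P1=- P2=NH0
Op 4: best P0=- P1=NH0 P2=NH0
Op 5: best P0=- P1=NH0 P2=NH0
Op 6: best P0=NH1 P1=NH0 P2=NH0
Op 7: best P0=NH1 P1=NH0 P2=-
Op 8: best P0=NH1 P1=NH0 P2=NH2
Op 9: best P0=NH1 P1=NH1 P2=NH2
Op 10: best P0=NH1 P1=NH1 P2=NH2
Op 11: best P0=NH1 P1=NH1 P2=NH2

Answer: P0:NH1 P1:NH1 P2:NH2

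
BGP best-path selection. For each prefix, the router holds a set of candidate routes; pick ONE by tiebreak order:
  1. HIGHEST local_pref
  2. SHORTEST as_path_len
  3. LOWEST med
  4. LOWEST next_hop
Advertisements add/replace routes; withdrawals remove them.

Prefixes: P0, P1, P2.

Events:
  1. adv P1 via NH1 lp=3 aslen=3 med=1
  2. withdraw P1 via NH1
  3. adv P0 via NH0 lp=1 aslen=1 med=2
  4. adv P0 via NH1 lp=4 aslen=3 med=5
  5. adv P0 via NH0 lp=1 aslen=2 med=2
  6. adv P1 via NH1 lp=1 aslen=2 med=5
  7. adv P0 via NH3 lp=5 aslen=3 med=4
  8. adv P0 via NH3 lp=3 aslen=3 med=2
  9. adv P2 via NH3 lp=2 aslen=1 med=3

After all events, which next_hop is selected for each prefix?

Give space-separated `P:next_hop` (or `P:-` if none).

Answer: P0:NH1 P1:NH1 P2:NH3

Derivation:
Op 1: best P0=- P1=NH1 P2=-
Op 2: best P0=- P1=- P2=-
Op 3: best P0=NH0 P1=- P2=-
Op 4: best P0=NH1 P1=- P2=-
Op 5: best P0=NH1 P1=- P2=-
Op 6: best P0=NH1 P1=NH1 P2=-
Op 7: best P0=NH3 P1=NH1 P2=-
Op 8: best P0=NH1 P1=NH1 P2=-
Op 9: best P0=NH1 P1=NH1 P2=NH3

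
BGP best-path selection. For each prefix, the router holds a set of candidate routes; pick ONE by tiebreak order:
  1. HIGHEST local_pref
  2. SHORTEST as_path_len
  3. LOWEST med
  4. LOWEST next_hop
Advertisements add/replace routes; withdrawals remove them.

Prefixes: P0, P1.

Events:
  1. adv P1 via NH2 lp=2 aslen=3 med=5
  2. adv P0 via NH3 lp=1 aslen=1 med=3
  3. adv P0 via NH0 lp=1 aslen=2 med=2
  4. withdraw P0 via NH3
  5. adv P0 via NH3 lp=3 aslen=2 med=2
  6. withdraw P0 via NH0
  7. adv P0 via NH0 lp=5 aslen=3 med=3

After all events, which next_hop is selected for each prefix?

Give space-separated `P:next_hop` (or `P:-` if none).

Op 1: best P0=- P1=NH2
Op 2: best P0=NH3 P1=NH2
Op 3: best P0=NH3 P1=NH2
Op 4: best P0=NH0 P1=NH2
Op 5: best P0=NH3 P1=NH2
Op 6: best P0=NH3 P1=NH2
Op 7: best P0=NH0 P1=NH2

Answer: P0:NH0 P1:NH2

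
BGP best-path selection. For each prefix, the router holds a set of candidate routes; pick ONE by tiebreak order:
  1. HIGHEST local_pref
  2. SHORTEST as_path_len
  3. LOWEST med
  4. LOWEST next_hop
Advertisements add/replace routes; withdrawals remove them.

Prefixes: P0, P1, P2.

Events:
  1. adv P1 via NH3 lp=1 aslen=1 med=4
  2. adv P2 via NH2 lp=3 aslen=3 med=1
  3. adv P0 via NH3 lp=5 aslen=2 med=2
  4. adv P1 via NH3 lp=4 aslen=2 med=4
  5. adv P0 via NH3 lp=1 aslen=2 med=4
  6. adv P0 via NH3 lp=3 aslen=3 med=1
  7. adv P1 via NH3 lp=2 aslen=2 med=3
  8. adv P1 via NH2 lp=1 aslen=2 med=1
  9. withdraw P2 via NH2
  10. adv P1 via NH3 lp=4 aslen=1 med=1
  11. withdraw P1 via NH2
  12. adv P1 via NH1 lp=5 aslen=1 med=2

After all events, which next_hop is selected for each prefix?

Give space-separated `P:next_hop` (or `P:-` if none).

Answer: P0:NH3 P1:NH1 P2:-

Derivation:
Op 1: best P0=- P1=NH3 P2=-
Op 2: best P0=- P1=NH3 P2=NH2
Op 3: best P0=NH3 P1=NH3 P2=NH2
Op 4: best P0=NH3 P1=NH3 P2=NH2
Op 5: best P0=NH3 P1=NH3 P2=NH2
Op 6: best P0=NH3 P1=NH3 P2=NH2
Op 7: best P0=NH3 P1=NH3 P2=NH2
Op 8: best P0=NH3 P1=NH3 P2=NH2
Op 9: best P0=NH3 P1=NH3 P2=-
Op 10: best P0=NH3 P1=NH3 P2=-
Op 11: best P0=NH3 P1=NH3 P2=-
Op 12: best P0=NH3 P1=NH1 P2=-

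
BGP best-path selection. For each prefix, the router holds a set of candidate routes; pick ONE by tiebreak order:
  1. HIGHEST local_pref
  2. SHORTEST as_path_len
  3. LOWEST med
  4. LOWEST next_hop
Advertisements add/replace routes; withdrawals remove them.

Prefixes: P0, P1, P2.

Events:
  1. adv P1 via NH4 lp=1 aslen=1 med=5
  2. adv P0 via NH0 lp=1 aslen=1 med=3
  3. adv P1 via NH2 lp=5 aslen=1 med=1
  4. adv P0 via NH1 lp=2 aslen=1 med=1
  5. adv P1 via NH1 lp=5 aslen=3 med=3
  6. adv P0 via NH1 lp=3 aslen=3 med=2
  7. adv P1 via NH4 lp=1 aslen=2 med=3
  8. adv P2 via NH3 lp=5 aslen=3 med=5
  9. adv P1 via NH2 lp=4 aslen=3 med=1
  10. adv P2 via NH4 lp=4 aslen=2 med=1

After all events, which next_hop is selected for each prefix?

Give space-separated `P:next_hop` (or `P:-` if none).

Answer: P0:NH1 P1:NH1 P2:NH3

Derivation:
Op 1: best P0=- P1=NH4 P2=-
Op 2: best P0=NH0 P1=NH4 P2=-
Op 3: best P0=NH0 P1=NH2 P2=-
Op 4: best P0=NH1 P1=NH2 P2=-
Op 5: best P0=NH1 P1=NH2 P2=-
Op 6: best P0=NH1 P1=NH2 P2=-
Op 7: best P0=NH1 P1=NH2 P2=-
Op 8: best P0=NH1 P1=NH2 P2=NH3
Op 9: best P0=NH1 P1=NH1 P2=NH3
Op 10: best P0=NH1 P1=NH1 P2=NH3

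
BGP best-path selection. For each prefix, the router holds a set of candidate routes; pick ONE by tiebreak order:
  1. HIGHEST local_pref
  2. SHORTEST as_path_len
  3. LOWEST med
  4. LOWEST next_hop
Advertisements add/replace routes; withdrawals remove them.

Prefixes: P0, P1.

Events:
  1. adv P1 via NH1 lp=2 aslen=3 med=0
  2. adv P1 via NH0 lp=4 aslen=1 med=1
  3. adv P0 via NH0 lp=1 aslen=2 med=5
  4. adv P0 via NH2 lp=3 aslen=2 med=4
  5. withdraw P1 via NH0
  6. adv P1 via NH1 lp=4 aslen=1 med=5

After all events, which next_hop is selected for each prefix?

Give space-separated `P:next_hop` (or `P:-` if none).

Op 1: best P0=- P1=NH1
Op 2: best P0=- P1=NH0
Op 3: best P0=NH0 P1=NH0
Op 4: best P0=NH2 P1=NH0
Op 5: best P0=NH2 P1=NH1
Op 6: best P0=NH2 P1=NH1

Answer: P0:NH2 P1:NH1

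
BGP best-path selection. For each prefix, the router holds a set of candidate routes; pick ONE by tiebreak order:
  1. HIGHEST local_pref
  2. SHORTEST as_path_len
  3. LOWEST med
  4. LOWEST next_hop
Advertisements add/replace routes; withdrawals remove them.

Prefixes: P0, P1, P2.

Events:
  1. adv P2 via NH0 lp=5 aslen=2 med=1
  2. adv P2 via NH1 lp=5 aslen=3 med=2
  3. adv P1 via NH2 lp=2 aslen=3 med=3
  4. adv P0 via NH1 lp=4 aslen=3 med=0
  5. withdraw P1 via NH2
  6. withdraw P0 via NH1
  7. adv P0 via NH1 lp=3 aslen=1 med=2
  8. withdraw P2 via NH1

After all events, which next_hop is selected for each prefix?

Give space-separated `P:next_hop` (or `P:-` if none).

Op 1: best P0=- P1=- P2=NH0
Op 2: best P0=- P1=- P2=NH0
Op 3: best P0=- P1=NH2 P2=NH0
Op 4: best P0=NH1 P1=NH2 P2=NH0
Op 5: best P0=NH1 P1=- P2=NH0
Op 6: best P0=- P1=- P2=NH0
Op 7: best P0=NH1 P1=- P2=NH0
Op 8: best P0=NH1 P1=- P2=NH0

Answer: P0:NH1 P1:- P2:NH0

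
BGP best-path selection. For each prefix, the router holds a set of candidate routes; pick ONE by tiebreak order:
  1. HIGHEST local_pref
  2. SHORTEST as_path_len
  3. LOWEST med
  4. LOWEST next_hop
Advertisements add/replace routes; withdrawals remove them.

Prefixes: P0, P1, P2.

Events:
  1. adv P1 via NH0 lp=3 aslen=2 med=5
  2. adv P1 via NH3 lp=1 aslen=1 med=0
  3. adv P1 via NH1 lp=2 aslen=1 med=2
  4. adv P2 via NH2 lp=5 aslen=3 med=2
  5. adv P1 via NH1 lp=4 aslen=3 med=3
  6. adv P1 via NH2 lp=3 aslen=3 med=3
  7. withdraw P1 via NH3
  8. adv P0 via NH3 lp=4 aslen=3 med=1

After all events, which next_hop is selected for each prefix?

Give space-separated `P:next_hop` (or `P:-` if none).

Answer: P0:NH3 P1:NH1 P2:NH2

Derivation:
Op 1: best P0=- P1=NH0 P2=-
Op 2: best P0=- P1=NH0 P2=-
Op 3: best P0=- P1=NH0 P2=-
Op 4: best P0=- P1=NH0 P2=NH2
Op 5: best P0=- P1=NH1 P2=NH2
Op 6: best P0=- P1=NH1 P2=NH2
Op 7: best P0=- P1=NH1 P2=NH2
Op 8: best P0=NH3 P1=NH1 P2=NH2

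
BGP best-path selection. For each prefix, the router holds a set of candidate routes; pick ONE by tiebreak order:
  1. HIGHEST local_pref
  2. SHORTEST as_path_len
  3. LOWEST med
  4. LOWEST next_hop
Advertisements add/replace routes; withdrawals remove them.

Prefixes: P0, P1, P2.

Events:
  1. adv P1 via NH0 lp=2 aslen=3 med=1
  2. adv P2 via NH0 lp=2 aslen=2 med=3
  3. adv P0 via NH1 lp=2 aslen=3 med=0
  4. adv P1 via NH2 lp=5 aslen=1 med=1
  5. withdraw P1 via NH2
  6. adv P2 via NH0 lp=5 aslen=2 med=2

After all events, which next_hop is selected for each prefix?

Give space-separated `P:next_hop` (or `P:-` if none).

Op 1: best P0=- P1=NH0 P2=-
Op 2: best P0=- P1=NH0 P2=NH0
Op 3: best P0=NH1 P1=NH0 P2=NH0
Op 4: best P0=NH1 P1=NH2 P2=NH0
Op 5: best P0=NH1 P1=NH0 P2=NH0
Op 6: best P0=NH1 P1=NH0 P2=NH0

Answer: P0:NH1 P1:NH0 P2:NH0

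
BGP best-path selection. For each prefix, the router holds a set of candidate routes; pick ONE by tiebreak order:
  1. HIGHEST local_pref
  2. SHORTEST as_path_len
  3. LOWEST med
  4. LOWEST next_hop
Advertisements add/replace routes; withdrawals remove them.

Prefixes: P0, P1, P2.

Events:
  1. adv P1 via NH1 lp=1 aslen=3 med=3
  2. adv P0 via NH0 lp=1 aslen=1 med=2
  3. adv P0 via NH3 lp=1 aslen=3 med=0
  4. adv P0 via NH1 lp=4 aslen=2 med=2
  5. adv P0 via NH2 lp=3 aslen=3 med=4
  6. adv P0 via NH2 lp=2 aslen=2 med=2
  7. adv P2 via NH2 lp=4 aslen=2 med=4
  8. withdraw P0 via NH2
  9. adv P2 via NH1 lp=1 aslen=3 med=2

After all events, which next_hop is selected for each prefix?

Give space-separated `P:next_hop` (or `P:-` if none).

Answer: P0:NH1 P1:NH1 P2:NH2

Derivation:
Op 1: best P0=- P1=NH1 P2=-
Op 2: best P0=NH0 P1=NH1 P2=-
Op 3: best P0=NH0 P1=NH1 P2=-
Op 4: best P0=NH1 P1=NH1 P2=-
Op 5: best P0=NH1 P1=NH1 P2=-
Op 6: best P0=NH1 P1=NH1 P2=-
Op 7: best P0=NH1 P1=NH1 P2=NH2
Op 8: best P0=NH1 P1=NH1 P2=NH2
Op 9: best P0=NH1 P1=NH1 P2=NH2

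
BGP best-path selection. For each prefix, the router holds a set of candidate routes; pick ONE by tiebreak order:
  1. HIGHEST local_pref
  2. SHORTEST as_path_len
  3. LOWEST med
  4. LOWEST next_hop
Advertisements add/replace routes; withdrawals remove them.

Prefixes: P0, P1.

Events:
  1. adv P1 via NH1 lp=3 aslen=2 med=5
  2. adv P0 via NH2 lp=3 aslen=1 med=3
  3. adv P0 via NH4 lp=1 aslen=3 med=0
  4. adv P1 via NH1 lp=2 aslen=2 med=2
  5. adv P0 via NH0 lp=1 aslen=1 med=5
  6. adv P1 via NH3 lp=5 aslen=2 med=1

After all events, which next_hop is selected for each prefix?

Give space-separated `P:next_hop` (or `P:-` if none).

Answer: P0:NH2 P1:NH3

Derivation:
Op 1: best P0=- P1=NH1
Op 2: best P0=NH2 P1=NH1
Op 3: best P0=NH2 P1=NH1
Op 4: best P0=NH2 P1=NH1
Op 5: best P0=NH2 P1=NH1
Op 6: best P0=NH2 P1=NH3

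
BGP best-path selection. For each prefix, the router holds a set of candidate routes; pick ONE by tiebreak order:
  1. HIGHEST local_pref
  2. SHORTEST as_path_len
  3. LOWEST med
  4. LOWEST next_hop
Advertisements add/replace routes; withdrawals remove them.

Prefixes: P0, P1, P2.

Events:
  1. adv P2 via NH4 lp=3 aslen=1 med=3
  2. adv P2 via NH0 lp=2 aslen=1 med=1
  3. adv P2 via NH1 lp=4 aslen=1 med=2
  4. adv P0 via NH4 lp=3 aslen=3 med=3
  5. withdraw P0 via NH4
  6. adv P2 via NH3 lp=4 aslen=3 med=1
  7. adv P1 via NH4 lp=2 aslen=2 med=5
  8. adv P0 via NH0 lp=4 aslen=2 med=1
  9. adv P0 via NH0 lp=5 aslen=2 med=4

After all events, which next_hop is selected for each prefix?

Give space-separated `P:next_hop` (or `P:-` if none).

Answer: P0:NH0 P1:NH4 P2:NH1

Derivation:
Op 1: best P0=- P1=- P2=NH4
Op 2: best P0=- P1=- P2=NH4
Op 3: best P0=- P1=- P2=NH1
Op 4: best P0=NH4 P1=- P2=NH1
Op 5: best P0=- P1=- P2=NH1
Op 6: best P0=- P1=- P2=NH1
Op 7: best P0=- P1=NH4 P2=NH1
Op 8: best P0=NH0 P1=NH4 P2=NH1
Op 9: best P0=NH0 P1=NH4 P2=NH1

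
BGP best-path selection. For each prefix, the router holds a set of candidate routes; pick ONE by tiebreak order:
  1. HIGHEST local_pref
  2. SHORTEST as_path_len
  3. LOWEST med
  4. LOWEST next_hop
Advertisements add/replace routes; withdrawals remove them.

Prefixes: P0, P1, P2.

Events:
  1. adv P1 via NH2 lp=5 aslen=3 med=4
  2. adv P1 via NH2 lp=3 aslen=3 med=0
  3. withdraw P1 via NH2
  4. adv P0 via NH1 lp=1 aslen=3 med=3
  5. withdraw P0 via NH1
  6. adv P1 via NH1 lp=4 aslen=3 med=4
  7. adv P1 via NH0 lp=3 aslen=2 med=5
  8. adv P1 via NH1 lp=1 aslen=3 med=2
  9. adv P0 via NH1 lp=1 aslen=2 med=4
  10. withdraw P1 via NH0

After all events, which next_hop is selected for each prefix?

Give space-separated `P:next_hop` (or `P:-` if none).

Answer: P0:NH1 P1:NH1 P2:-

Derivation:
Op 1: best P0=- P1=NH2 P2=-
Op 2: best P0=- P1=NH2 P2=-
Op 3: best P0=- P1=- P2=-
Op 4: best P0=NH1 P1=- P2=-
Op 5: best P0=- P1=- P2=-
Op 6: best P0=- P1=NH1 P2=-
Op 7: best P0=- P1=NH1 P2=-
Op 8: best P0=- P1=NH0 P2=-
Op 9: best P0=NH1 P1=NH0 P2=-
Op 10: best P0=NH1 P1=NH1 P2=-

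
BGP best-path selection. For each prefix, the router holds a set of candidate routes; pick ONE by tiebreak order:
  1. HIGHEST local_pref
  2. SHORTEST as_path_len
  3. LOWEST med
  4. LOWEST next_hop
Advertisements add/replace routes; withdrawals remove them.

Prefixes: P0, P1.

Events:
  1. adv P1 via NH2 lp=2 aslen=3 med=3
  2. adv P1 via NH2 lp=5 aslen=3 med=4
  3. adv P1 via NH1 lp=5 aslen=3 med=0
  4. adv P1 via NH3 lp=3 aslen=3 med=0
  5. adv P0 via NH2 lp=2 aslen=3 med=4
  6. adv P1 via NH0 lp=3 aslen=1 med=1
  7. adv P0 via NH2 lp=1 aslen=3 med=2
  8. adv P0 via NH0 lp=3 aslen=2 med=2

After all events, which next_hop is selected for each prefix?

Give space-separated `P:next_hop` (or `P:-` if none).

Answer: P0:NH0 P1:NH1

Derivation:
Op 1: best P0=- P1=NH2
Op 2: best P0=- P1=NH2
Op 3: best P0=- P1=NH1
Op 4: best P0=- P1=NH1
Op 5: best P0=NH2 P1=NH1
Op 6: best P0=NH2 P1=NH1
Op 7: best P0=NH2 P1=NH1
Op 8: best P0=NH0 P1=NH1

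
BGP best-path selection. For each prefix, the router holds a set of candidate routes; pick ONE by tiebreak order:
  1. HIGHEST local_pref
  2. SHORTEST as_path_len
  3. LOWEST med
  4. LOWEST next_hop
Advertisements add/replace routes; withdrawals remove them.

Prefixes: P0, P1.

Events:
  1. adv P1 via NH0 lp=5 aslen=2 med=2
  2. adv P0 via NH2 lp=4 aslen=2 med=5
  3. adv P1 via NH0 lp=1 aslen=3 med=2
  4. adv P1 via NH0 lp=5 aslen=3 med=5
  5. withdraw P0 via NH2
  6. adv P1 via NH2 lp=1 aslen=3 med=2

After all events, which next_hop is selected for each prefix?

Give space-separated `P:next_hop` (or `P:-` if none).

Op 1: best P0=- P1=NH0
Op 2: best P0=NH2 P1=NH0
Op 3: best P0=NH2 P1=NH0
Op 4: best P0=NH2 P1=NH0
Op 5: best P0=- P1=NH0
Op 6: best P0=- P1=NH0

Answer: P0:- P1:NH0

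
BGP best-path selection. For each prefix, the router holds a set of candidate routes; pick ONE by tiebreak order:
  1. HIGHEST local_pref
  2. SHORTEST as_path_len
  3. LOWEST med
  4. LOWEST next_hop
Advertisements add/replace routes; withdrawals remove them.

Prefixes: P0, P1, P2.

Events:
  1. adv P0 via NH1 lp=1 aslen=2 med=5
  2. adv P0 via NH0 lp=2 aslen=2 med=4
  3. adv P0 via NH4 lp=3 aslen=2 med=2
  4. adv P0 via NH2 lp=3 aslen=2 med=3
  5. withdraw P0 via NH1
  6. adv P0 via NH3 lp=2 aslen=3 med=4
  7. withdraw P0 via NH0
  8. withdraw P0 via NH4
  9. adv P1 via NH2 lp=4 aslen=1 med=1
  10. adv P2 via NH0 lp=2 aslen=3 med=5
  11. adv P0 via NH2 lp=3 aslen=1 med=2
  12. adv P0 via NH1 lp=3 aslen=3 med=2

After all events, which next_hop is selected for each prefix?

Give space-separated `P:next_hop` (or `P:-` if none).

Op 1: best P0=NH1 P1=- P2=-
Op 2: best P0=NH0 P1=- P2=-
Op 3: best P0=NH4 P1=- P2=-
Op 4: best P0=NH4 P1=- P2=-
Op 5: best P0=NH4 P1=- P2=-
Op 6: best P0=NH4 P1=- P2=-
Op 7: best P0=NH4 P1=- P2=-
Op 8: best P0=NH2 P1=- P2=-
Op 9: best P0=NH2 P1=NH2 P2=-
Op 10: best P0=NH2 P1=NH2 P2=NH0
Op 11: best P0=NH2 P1=NH2 P2=NH0
Op 12: best P0=NH2 P1=NH2 P2=NH0

Answer: P0:NH2 P1:NH2 P2:NH0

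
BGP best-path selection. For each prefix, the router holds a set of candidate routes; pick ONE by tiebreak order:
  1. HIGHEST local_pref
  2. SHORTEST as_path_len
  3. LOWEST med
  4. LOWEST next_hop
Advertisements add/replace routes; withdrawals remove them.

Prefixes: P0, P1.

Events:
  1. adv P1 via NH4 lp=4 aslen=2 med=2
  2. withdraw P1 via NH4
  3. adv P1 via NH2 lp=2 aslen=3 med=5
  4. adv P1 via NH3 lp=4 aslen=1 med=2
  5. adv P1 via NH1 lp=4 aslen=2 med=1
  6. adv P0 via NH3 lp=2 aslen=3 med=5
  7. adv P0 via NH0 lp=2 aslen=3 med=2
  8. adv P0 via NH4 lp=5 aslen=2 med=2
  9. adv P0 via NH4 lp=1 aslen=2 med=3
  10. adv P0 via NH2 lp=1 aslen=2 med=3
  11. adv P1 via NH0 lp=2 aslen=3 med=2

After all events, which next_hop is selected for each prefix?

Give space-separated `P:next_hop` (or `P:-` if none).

Answer: P0:NH0 P1:NH3

Derivation:
Op 1: best P0=- P1=NH4
Op 2: best P0=- P1=-
Op 3: best P0=- P1=NH2
Op 4: best P0=- P1=NH3
Op 5: best P0=- P1=NH3
Op 6: best P0=NH3 P1=NH3
Op 7: best P0=NH0 P1=NH3
Op 8: best P0=NH4 P1=NH3
Op 9: best P0=NH0 P1=NH3
Op 10: best P0=NH0 P1=NH3
Op 11: best P0=NH0 P1=NH3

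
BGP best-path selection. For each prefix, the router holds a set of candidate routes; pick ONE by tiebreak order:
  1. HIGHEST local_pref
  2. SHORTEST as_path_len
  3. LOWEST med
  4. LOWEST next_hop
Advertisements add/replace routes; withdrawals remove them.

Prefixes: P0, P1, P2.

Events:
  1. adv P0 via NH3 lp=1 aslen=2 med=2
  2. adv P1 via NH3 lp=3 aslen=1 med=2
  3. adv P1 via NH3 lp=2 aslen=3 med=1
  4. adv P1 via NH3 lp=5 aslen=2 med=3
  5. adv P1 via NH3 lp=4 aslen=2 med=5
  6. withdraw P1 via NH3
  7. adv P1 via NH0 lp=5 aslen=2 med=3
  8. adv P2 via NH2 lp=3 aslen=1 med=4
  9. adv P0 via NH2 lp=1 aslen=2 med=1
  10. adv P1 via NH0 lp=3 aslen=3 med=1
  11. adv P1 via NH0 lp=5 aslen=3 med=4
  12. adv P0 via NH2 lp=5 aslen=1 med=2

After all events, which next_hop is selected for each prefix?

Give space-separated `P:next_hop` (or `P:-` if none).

Answer: P0:NH2 P1:NH0 P2:NH2

Derivation:
Op 1: best P0=NH3 P1=- P2=-
Op 2: best P0=NH3 P1=NH3 P2=-
Op 3: best P0=NH3 P1=NH3 P2=-
Op 4: best P0=NH3 P1=NH3 P2=-
Op 5: best P0=NH3 P1=NH3 P2=-
Op 6: best P0=NH3 P1=- P2=-
Op 7: best P0=NH3 P1=NH0 P2=-
Op 8: best P0=NH3 P1=NH0 P2=NH2
Op 9: best P0=NH2 P1=NH0 P2=NH2
Op 10: best P0=NH2 P1=NH0 P2=NH2
Op 11: best P0=NH2 P1=NH0 P2=NH2
Op 12: best P0=NH2 P1=NH0 P2=NH2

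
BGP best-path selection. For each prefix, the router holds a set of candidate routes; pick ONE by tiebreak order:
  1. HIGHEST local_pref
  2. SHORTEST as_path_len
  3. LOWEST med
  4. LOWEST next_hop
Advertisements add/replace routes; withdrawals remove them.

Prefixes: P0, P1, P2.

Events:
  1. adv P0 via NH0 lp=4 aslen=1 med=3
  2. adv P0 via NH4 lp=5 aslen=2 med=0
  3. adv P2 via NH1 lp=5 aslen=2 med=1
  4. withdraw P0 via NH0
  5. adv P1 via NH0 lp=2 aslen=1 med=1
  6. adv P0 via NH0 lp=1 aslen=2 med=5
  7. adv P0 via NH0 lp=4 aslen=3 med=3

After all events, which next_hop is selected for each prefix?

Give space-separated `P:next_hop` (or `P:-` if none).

Answer: P0:NH4 P1:NH0 P2:NH1

Derivation:
Op 1: best P0=NH0 P1=- P2=-
Op 2: best P0=NH4 P1=- P2=-
Op 3: best P0=NH4 P1=- P2=NH1
Op 4: best P0=NH4 P1=- P2=NH1
Op 5: best P0=NH4 P1=NH0 P2=NH1
Op 6: best P0=NH4 P1=NH0 P2=NH1
Op 7: best P0=NH4 P1=NH0 P2=NH1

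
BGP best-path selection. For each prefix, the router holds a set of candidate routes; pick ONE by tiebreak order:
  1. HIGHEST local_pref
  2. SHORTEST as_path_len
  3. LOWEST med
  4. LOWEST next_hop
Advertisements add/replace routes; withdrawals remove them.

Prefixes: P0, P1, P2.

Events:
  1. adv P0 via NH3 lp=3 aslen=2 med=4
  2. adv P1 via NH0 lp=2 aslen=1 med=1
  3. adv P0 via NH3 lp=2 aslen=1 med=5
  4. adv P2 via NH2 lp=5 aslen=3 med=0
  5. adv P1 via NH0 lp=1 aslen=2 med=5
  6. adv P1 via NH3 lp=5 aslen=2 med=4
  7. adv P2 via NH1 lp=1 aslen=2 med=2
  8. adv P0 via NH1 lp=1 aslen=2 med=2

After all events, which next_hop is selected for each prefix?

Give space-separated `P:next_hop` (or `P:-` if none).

Op 1: best P0=NH3 P1=- P2=-
Op 2: best P0=NH3 P1=NH0 P2=-
Op 3: best P0=NH3 P1=NH0 P2=-
Op 4: best P0=NH3 P1=NH0 P2=NH2
Op 5: best P0=NH3 P1=NH0 P2=NH2
Op 6: best P0=NH3 P1=NH3 P2=NH2
Op 7: best P0=NH3 P1=NH3 P2=NH2
Op 8: best P0=NH3 P1=NH3 P2=NH2

Answer: P0:NH3 P1:NH3 P2:NH2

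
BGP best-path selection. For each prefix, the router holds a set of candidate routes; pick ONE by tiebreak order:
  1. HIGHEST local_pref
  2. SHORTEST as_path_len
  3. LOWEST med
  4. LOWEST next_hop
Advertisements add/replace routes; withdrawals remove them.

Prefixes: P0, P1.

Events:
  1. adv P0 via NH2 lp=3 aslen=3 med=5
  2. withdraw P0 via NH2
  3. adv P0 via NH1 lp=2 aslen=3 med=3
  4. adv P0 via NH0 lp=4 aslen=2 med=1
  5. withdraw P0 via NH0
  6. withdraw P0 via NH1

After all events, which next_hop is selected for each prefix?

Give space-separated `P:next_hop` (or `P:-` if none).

Op 1: best P0=NH2 P1=-
Op 2: best P0=- P1=-
Op 3: best P0=NH1 P1=-
Op 4: best P0=NH0 P1=-
Op 5: best P0=NH1 P1=-
Op 6: best P0=- P1=-

Answer: P0:- P1:-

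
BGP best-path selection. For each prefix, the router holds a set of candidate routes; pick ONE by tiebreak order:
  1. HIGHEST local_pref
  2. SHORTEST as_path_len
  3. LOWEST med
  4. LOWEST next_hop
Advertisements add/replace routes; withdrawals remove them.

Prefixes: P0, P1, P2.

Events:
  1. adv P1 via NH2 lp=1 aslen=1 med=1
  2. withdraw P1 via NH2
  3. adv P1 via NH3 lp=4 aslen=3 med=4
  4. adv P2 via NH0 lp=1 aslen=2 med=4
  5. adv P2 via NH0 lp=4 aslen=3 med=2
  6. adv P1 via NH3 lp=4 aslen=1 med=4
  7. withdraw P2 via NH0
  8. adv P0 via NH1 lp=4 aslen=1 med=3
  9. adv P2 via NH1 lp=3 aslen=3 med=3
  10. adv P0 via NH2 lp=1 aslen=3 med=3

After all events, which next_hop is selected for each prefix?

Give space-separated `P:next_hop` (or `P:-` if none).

Op 1: best P0=- P1=NH2 P2=-
Op 2: best P0=- P1=- P2=-
Op 3: best P0=- P1=NH3 P2=-
Op 4: best P0=- P1=NH3 P2=NH0
Op 5: best P0=- P1=NH3 P2=NH0
Op 6: best P0=- P1=NH3 P2=NH0
Op 7: best P0=- P1=NH3 P2=-
Op 8: best P0=NH1 P1=NH3 P2=-
Op 9: best P0=NH1 P1=NH3 P2=NH1
Op 10: best P0=NH1 P1=NH3 P2=NH1

Answer: P0:NH1 P1:NH3 P2:NH1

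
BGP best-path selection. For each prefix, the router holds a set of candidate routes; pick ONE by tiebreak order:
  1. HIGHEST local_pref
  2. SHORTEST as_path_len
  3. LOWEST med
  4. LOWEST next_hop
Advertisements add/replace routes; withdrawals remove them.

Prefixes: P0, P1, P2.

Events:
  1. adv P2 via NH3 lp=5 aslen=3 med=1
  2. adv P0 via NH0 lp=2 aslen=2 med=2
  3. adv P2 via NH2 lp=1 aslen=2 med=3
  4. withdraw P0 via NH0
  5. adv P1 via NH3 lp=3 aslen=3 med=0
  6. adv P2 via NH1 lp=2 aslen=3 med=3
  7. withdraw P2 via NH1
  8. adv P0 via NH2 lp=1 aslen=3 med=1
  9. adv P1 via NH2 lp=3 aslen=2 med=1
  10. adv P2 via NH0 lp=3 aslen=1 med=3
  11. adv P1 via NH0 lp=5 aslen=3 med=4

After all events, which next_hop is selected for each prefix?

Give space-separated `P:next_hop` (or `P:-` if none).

Op 1: best P0=- P1=- P2=NH3
Op 2: best P0=NH0 P1=- P2=NH3
Op 3: best P0=NH0 P1=- P2=NH3
Op 4: best P0=- P1=- P2=NH3
Op 5: best P0=- P1=NH3 P2=NH3
Op 6: best P0=- P1=NH3 P2=NH3
Op 7: best P0=- P1=NH3 P2=NH3
Op 8: best P0=NH2 P1=NH3 P2=NH3
Op 9: best P0=NH2 P1=NH2 P2=NH3
Op 10: best P0=NH2 P1=NH2 P2=NH3
Op 11: best P0=NH2 P1=NH0 P2=NH3

Answer: P0:NH2 P1:NH0 P2:NH3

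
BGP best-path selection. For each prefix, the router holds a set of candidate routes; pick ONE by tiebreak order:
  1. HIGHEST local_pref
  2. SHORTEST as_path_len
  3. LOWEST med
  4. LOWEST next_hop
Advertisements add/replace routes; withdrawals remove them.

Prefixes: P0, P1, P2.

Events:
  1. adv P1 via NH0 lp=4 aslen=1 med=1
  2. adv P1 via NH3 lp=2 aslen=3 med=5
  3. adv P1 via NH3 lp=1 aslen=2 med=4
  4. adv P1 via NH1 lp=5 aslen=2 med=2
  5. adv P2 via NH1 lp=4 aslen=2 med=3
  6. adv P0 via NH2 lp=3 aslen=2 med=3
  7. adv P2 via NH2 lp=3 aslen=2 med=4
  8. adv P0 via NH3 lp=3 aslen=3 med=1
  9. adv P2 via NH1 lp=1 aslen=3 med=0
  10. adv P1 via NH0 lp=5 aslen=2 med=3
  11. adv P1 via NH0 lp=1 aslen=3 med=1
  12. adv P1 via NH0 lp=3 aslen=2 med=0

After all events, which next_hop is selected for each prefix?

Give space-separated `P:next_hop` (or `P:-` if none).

Op 1: best P0=- P1=NH0 P2=-
Op 2: best P0=- P1=NH0 P2=-
Op 3: best P0=- P1=NH0 P2=-
Op 4: best P0=- P1=NH1 P2=-
Op 5: best P0=- P1=NH1 P2=NH1
Op 6: best P0=NH2 P1=NH1 P2=NH1
Op 7: best P0=NH2 P1=NH1 P2=NH1
Op 8: best P0=NH2 P1=NH1 P2=NH1
Op 9: best P0=NH2 P1=NH1 P2=NH2
Op 10: best P0=NH2 P1=NH1 P2=NH2
Op 11: best P0=NH2 P1=NH1 P2=NH2
Op 12: best P0=NH2 P1=NH1 P2=NH2

Answer: P0:NH2 P1:NH1 P2:NH2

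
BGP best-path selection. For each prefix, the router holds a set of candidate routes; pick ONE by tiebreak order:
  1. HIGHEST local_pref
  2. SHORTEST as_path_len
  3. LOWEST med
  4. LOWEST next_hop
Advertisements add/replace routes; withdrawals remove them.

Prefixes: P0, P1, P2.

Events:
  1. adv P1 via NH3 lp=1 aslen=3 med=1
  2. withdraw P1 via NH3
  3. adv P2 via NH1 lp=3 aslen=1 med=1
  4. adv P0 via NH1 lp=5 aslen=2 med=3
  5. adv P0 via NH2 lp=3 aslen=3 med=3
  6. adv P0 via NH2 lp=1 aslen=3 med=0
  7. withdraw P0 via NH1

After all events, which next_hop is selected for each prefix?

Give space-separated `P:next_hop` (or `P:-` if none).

Op 1: best P0=- P1=NH3 P2=-
Op 2: best P0=- P1=- P2=-
Op 3: best P0=- P1=- P2=NH1
Op 4: best P0=NH1 P1=- P2=NH1
Op 5: best P0=NH1 P1=- P2=NH1
Op 6: best P0=NH1 P1=- P2=NH1
Op 7: best P0=NH2 P1=- P2=NH1

Answer: P0:NH2 P1:- P2:NH1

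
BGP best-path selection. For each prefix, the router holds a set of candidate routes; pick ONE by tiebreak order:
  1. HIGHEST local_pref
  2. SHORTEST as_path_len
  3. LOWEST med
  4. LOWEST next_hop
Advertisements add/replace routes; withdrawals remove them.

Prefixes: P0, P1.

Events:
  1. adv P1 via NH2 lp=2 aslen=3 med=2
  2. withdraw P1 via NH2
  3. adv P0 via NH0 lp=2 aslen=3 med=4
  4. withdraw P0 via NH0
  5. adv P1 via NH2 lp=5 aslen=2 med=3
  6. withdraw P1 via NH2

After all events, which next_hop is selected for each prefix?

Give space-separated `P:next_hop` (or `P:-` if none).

Answer: P0:- P1:-

Derivation:
Op 1: best P0=- P1=NH2
Op 2: best P0=- P1=-
Op 3: best P0=NH0 P1=-
Op 4: best P0=- P1=-
Op 5: best P0=- P1=NH2
Op 6: best P0=- P1=-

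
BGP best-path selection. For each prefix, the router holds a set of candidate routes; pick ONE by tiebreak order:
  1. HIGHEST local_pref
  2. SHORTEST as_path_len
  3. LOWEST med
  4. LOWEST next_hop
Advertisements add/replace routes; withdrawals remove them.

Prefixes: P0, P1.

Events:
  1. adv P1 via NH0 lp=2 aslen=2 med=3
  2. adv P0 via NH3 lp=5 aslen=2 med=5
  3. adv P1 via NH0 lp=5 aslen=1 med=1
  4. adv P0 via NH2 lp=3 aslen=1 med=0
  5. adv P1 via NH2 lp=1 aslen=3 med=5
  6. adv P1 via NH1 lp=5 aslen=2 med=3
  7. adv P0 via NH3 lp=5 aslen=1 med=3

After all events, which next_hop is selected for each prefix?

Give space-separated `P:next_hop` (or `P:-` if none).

Answer: P0:NH3 P1:NH0

Derivation:
Op 1: best P0=- P1=NH0
Op 2: best P0=NH3 P1=NH0
Op 3: best P0=NH3 P1=NH0
Op 4: best P0=NH3 P1=NH0
Op 5: best P0=NH3 P1=NH0
Op 6: best P0=NH3 P1=NH0
Op 7: best P0=NH3 P1=NH0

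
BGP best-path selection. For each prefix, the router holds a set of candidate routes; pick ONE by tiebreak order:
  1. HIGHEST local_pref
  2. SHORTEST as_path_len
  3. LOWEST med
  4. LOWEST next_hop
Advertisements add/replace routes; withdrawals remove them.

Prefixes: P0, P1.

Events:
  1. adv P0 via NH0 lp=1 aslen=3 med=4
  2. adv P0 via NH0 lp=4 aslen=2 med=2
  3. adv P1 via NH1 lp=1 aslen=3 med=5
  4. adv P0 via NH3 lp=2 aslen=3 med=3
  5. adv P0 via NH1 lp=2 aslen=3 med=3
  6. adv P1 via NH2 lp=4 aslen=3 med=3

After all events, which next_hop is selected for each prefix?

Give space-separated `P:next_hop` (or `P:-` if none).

Op 1: best P0=NH0 P1=-
Op 2: best P0=NH0 P1=-
Op 3: best P0=NH0 P1=NH1
Op 4: best P0=NH0 P1=NH1
Op 5: best P0=NH0 P1=NH1
Op 6: best P0=NH0 P1=NH2

Answer: P0:NH0 P1:NH2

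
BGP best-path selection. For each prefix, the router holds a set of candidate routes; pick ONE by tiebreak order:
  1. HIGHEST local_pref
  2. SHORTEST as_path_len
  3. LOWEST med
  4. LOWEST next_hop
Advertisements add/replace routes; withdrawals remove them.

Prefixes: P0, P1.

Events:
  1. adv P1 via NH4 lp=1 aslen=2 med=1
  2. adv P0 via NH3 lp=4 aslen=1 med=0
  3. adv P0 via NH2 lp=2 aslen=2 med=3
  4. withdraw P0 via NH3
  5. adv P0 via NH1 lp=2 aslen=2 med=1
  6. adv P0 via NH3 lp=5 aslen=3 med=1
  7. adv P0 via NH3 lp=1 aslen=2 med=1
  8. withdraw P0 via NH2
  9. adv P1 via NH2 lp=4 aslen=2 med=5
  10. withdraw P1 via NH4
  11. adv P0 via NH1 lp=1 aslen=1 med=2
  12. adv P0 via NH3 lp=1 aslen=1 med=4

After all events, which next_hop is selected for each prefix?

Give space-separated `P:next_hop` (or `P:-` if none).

Answer: P0:NH1 P1:NH2

Derivation:
Op 1: best P0=- P1=NH4
Op 2: best P0=NH3 P1=NH4
Op 3: best P0=NH3 P1=NH4
Op 4: best P0=NH2 P1=NH4
Op 5: best P0=NH1 P1=NH4
Op 6: best P0=NH3 P1=NH4
Op 7: best P0=NH1 P1=NH4
Op 8: best P0=NH1 P1=NH4
Op 9: best P0=NH1 P1=NH2
Op 10: best P0=NH1 P1=NH2
Op 11: best P0=NH1 P1=NH2
Op 12: best P0=NH1 P1=NH2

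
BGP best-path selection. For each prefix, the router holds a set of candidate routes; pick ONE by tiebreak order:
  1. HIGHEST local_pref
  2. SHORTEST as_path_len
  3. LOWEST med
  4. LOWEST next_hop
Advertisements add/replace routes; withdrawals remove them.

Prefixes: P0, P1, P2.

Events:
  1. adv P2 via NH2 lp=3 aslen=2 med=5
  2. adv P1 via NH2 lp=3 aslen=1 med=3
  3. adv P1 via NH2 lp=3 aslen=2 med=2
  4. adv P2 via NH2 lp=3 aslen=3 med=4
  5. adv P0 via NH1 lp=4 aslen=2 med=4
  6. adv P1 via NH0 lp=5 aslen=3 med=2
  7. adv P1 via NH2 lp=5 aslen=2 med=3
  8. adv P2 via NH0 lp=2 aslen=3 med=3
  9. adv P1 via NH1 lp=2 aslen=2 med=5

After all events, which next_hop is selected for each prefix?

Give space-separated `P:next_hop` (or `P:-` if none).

Answer: P0:NH1 P1:NH2 P2:NH2

Derivation:
Op 1: best P0=- P1=- P2=NH2
Op 2: best P0=- P1=NH2 P2=NH2
Op 3: best P0=- P1=NH2 P2=NH2
Op 4: best P0=- P1=NH2 P2=NH2
Op 5: best P0=NH1 P1=NH2 P2=NH2
Op 6: best P0=NH1 P1=NH0 P2=NH2
Op 7: best P0=NH1 P1=NH2 P2=NH2
Op 8: best P0=NH1 P1=NH2 P2=NH2
Op 9: best P0=NH1 P1=NH2 P2=NH2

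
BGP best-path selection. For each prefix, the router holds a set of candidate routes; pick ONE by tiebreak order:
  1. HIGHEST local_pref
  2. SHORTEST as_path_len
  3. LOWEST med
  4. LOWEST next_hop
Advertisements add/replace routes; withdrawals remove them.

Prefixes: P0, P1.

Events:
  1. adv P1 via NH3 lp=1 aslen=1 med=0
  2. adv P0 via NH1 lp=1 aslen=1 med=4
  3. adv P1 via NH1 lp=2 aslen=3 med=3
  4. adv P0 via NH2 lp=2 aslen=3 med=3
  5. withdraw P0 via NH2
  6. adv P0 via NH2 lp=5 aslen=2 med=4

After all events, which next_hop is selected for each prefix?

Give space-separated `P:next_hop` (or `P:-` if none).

Answer: P0:NH2 P1:NH1

Derivation:
Op 1: best P0=- P1=NH3
Op 2: best P0=NH1 P1=NH3
Op 3: best P0=NH1 P1=NH1
Op 4: best P0=NH2 P1=NH1
Op 5: best P0=NH1 P1=NH1
Op 6: best P0=NH2 P1=NH1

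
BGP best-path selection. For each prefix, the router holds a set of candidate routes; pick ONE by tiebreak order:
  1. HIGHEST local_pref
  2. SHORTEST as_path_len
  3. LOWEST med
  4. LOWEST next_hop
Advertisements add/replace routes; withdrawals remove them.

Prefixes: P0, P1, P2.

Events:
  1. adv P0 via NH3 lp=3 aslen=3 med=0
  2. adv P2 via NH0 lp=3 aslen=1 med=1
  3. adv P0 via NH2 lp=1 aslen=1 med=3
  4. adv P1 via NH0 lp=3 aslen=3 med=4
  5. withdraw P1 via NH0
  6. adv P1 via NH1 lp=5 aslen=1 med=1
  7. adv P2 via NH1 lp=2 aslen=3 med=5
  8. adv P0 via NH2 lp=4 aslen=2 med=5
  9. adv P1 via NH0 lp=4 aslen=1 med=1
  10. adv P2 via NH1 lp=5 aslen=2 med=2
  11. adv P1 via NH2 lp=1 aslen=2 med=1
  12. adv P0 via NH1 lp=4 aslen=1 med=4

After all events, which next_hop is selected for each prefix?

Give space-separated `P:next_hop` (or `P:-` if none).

Op 1: best P0=NH3 P1=- P2=-
Op 2: best P0=NH3 P1=- P2=NH0
Op 3: best P0=NH3 P1=- P2=NH0
Op 4: best P0=NH3 P1=NH0 P2=NH0
Op 5: best P0=NH3 P1=- P2=NH0
Op 6: best P0=NH3 P1=NH1 P2=NH0
Op 7: best P0=NH3 P1=NH1 P2=NH0
Op 8: best P0=NH2 P1=NH1 P2=NH0
Op 9: best P0=NH2 P1=NH1 P2=NH0
Op 10: best P0=NH2 P1=NH1 P2=NH1
Op 11: best P0=NH2 P1=NH1 P2=NH1
Op 12: best P0=NH1 P1=NH1 P2=NH1

Answer: P0:NH1 P1:NH1 P2:NH1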